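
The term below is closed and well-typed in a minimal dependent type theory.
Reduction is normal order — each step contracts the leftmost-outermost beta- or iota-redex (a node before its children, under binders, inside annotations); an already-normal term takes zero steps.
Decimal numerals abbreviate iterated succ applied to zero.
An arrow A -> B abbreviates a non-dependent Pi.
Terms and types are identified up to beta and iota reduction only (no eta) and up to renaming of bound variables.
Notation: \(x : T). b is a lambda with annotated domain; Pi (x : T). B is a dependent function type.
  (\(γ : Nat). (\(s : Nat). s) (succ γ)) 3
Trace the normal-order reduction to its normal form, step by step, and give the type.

normal-order reduction:
  (\(γ : Nat). (\(s : Nat). s) (succ γ)) 3
  ~> (\(γ : Nat). γ) 4
  ~> 4
type:
  Nat


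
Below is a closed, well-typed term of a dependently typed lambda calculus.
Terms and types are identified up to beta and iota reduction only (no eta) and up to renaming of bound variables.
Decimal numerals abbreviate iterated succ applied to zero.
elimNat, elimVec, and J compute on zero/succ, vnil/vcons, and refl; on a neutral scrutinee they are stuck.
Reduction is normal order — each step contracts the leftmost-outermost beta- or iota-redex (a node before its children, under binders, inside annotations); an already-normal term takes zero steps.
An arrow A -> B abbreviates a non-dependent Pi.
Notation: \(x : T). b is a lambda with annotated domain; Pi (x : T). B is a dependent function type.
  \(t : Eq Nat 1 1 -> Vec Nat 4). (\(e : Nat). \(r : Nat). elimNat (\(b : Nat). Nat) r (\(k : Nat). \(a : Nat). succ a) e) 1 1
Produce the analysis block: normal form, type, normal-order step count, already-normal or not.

resulting normal form:
  \(t : Eq Nat 1 1 -> Vec Nat 4). 2
inferred type:
  (Eq Nat 1 1 -> Vec Nat 4) -> Nat
reduction steps (normal order): 6
already normal: no
first contracted redex: a beta-redex


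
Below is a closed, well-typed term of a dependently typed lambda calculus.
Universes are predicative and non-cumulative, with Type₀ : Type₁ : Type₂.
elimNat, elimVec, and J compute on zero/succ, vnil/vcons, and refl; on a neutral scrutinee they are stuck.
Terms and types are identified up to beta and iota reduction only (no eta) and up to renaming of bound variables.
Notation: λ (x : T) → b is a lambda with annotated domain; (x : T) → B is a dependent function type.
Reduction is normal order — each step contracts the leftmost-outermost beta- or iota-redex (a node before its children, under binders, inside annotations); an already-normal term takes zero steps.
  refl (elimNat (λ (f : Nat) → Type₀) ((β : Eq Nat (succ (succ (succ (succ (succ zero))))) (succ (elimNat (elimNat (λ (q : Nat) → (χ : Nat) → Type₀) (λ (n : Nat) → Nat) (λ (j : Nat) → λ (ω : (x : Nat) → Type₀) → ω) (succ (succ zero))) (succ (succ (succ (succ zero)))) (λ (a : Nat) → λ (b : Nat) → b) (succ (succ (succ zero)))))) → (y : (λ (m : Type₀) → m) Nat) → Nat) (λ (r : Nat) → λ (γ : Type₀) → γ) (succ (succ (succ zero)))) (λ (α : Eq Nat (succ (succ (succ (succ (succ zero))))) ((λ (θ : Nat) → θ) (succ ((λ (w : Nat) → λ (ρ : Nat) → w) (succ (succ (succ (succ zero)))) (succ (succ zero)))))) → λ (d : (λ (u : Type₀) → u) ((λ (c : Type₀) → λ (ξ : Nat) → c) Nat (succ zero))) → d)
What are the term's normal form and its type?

normal form:
  refl ((f : Eq Nat (succ (succ (succ (succ (succ zero))))) (succ (succ (succ (succ (succ zero)))))) → (β : Nat) → Nat) (λ (q : Eq Nat (succ (succ (succ (succ (succ zero))))) (succ (succ (succ (succ (succ zero)))))) → λ (χ : Nat) → χ)
type:
  Eq ((f : Eq Nat (succ (succ (succ (succ (succ zero))))) (succ (succ (succ (succ (succ zero)))))) → (β : Nat) → Nat) (λ (q : Eq Nat (succ (succ (succ (succ (succ zero))))) (succ (succ (succ (succ (succ zero)))))) → λ (χ : Nat) → χ) (λ (n : Eq Nat (succ (succ (succ (succ (succ zero))))) (succ (succ (succ (succ (succ zero)))))) → λ (j : Nat) → j)
observation: normalization takes exactly 27 steps under the normal-order strategy.


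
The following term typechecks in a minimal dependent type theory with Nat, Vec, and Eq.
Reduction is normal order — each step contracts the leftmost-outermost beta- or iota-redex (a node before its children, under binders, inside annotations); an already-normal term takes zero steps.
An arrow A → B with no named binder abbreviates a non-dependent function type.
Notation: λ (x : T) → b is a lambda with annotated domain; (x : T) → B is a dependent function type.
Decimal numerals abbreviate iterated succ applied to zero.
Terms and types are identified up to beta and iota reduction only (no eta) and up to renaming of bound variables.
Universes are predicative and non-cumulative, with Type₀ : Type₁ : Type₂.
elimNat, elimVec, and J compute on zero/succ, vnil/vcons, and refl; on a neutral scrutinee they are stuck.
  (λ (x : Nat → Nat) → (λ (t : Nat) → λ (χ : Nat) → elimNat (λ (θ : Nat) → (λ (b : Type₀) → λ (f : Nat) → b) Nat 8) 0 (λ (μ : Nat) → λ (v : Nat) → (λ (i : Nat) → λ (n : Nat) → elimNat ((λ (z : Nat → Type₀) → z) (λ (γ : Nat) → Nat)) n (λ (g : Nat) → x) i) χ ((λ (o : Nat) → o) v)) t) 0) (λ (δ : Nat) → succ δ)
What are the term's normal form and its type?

normal form:
  λ (x : Nat) → 0
type:
  Nat → Nat
observation: 3 normal-order steps normalize the term, beginning with a beta-redex.


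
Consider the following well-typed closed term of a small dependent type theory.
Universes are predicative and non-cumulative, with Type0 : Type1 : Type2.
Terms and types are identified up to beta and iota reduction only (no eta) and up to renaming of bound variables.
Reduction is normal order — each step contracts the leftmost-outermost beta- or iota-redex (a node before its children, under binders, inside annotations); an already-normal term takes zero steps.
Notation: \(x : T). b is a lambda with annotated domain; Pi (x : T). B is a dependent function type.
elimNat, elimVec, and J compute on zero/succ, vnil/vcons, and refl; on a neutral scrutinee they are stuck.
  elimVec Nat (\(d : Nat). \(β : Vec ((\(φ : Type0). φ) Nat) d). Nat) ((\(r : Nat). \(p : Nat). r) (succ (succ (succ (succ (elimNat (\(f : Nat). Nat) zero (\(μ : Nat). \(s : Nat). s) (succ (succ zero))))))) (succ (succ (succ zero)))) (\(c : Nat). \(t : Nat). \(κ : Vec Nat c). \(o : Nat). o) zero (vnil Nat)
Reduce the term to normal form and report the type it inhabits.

reduced normal form:
  succ (succ (succ (succ zero)))
type:
  Nat


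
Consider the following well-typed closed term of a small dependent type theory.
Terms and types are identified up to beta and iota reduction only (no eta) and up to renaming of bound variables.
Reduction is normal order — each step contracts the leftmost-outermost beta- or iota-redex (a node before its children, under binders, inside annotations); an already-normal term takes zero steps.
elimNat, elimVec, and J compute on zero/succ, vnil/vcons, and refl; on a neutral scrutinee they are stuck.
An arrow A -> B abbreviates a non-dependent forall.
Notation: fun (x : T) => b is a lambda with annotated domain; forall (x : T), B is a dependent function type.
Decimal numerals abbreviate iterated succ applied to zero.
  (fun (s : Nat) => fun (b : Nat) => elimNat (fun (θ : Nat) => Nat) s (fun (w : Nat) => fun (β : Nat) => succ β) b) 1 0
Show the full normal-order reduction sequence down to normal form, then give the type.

normal-order reduction sequence:
  (fun (s : Nat) => fun (b : Nat) => elimNat (fun (θ : Nat) => Nat) s (fun (w : Nat) => fun (β : Nat) => succ β) b) 1 0
  ~> (fun (s : Nat) => elimNat (fun (b : Nat) => Nat) 1 (fun (θ : Nat) => fun (w : Nat) => succ w) s) 0
  ~> elimNat (fun (s : Nat) => Nat) 1 (fun (b : Nat) => fun (θ : Nat) => succ θ) 0
  ~> 1
inferred type:
  Nat


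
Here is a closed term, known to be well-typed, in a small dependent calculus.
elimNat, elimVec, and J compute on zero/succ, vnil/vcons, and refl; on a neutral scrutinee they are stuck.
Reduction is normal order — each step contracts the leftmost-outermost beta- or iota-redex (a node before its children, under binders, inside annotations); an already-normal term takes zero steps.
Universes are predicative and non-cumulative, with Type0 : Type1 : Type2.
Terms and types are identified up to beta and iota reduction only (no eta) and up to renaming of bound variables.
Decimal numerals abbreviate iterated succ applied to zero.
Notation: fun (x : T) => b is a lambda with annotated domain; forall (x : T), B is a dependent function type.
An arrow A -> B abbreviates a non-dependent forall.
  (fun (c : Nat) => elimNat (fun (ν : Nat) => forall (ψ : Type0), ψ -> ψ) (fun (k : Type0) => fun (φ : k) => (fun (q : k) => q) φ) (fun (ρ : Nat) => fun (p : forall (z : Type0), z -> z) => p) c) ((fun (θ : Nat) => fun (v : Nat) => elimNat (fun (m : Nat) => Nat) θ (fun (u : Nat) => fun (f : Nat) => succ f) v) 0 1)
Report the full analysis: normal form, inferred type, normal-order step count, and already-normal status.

normal form:
  fun (c : Type0) => fun (ν : c) => ν
the term's type:
  forall (c : Type0), c -> c
normal-order step count: 12
term was already normal: no
first contracted redex: a beta-redex


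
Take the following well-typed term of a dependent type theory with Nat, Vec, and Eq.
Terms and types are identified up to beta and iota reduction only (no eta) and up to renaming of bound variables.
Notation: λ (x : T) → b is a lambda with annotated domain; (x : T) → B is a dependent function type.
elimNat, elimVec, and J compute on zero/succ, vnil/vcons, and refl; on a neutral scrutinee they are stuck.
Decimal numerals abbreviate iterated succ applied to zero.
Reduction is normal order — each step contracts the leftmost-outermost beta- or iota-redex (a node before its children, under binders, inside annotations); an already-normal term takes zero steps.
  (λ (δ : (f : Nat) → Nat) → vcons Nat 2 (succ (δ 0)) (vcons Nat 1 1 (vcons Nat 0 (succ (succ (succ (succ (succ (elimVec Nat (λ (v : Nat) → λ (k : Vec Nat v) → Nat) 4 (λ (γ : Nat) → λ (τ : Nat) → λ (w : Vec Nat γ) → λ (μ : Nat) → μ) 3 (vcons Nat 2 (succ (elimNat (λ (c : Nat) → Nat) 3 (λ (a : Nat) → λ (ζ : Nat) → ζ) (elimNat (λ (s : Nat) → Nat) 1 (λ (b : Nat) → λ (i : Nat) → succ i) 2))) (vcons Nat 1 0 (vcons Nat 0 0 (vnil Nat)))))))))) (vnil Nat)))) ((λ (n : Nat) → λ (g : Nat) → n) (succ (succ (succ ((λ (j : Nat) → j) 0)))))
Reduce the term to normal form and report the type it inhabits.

reduced normal form:
  vcons Nat 2 4 (vcons Nat 1 1 (vcons Nat 0 9 (vnil Nat)))
inferred type:
  Vec Nat 3
observation: the leftmost-outermost redex is a beta-redex, and normalization takes 20 steps.


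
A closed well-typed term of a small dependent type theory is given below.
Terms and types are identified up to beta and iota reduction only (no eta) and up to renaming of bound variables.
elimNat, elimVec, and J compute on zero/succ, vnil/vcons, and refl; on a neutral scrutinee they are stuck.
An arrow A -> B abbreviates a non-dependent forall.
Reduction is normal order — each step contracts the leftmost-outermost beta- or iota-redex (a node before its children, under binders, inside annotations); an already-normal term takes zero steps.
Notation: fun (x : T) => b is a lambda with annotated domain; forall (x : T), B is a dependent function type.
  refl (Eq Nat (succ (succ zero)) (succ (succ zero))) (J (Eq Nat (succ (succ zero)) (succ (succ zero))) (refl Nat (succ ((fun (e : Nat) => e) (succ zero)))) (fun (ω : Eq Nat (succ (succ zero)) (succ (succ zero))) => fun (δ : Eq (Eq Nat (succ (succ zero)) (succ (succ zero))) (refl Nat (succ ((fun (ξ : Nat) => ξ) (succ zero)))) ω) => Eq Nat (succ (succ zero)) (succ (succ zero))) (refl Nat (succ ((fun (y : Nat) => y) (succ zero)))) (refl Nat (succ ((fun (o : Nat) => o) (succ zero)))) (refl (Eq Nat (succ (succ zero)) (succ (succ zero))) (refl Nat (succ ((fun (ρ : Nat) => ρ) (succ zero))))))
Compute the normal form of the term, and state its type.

normal form:
  refl (Eq Nat (succ (succ zero)) (succ (succ zero))) (refl Nat (succ (succ zero)))
the term's type:
  Eq (Eq Nat (succ (succ zero)) (succ (succ zero))) (refl Nat (succ (succ zero))) (refl Nat (succ (succ zero)))
observation: the first redex contracted is a J iota-redex; the normal form is reached in 2 normal-order steps.


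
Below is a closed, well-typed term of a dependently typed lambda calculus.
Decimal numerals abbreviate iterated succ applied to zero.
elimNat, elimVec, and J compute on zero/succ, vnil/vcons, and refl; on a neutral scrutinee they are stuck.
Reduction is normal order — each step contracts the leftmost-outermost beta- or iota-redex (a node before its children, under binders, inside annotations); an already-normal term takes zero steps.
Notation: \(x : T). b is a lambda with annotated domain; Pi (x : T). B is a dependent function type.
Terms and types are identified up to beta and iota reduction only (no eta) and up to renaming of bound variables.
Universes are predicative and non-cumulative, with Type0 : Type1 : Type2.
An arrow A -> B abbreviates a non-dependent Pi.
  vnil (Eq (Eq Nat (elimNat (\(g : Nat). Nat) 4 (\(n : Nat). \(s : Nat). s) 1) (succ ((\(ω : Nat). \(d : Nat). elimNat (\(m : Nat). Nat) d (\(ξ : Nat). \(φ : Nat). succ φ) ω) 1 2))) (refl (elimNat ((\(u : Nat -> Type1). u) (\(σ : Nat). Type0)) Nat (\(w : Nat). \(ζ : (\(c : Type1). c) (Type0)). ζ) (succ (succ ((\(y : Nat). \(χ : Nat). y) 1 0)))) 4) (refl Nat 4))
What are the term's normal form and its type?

resulting normal form:
  vnil (Eq (Eq Nat 4 4) (refl Nat 4) (refl Nat 4))
the term's type:
  Vec (Eq (Eq Nat 4 4) (refl Nat 4) (refl Nat 4)) 0
observation: reduction starts at an elimNat iota-redex, and 24 normal-order steps reach the normal form.


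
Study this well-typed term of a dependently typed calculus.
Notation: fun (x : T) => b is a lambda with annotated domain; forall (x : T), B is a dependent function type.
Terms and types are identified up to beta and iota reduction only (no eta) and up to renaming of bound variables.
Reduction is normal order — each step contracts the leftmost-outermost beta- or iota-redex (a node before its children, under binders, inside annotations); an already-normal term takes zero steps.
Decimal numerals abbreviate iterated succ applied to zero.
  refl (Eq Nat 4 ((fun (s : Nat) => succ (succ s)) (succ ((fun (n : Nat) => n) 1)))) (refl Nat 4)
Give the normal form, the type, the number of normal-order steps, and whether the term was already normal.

reduced normal form:
  refl (Eq Nat 4 4) (refl Nat 4)
the term's type:
  Eq (Eq Nat 4 4) (refl Nat 4) (refl Nat 4)
normal-order step count: 2
already normal: no
first redex: a beta-redex


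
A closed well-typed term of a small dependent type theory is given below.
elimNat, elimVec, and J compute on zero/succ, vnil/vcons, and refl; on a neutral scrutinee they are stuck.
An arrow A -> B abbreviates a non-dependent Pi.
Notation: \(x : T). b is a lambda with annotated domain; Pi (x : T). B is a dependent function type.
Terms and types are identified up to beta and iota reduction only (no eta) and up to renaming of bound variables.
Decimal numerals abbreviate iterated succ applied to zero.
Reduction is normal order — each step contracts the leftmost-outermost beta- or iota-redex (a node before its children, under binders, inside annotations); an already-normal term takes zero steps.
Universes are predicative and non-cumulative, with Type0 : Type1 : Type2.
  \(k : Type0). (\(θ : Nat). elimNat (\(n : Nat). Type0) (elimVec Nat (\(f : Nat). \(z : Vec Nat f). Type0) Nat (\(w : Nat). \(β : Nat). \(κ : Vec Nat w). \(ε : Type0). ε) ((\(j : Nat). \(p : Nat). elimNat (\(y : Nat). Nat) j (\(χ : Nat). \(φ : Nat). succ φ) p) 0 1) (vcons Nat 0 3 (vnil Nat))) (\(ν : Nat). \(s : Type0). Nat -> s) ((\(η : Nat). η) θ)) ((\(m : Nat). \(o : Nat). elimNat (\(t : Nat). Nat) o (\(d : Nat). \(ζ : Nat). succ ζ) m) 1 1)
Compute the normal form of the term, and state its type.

resulting normal form:
  \(k : Type0). Nat -> Nat -> Nat
type:
  Type0 -> Type0


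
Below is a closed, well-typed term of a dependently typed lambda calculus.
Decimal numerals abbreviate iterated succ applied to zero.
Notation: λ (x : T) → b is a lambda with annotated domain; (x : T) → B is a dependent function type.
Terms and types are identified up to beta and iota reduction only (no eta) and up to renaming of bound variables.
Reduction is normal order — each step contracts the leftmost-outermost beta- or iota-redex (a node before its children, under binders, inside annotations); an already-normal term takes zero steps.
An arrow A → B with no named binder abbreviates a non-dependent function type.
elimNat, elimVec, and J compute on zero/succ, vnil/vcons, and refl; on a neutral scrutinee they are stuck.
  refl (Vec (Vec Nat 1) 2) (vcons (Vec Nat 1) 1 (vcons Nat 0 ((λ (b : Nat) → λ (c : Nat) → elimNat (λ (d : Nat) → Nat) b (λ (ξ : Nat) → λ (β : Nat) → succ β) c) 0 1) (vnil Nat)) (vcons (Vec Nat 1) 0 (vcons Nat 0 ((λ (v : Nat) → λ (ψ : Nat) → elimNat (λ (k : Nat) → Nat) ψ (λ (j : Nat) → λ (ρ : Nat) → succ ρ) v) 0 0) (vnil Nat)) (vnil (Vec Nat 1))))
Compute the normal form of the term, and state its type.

reduced normal form:
  refl (Vec (Vec Nat 1) 2) (vcons (Vec Nat 1) 1 (vcons Nat 0 1 (vnil Nat)) (vcons (Vec Nat 1) 0 (vcons Nat 0 0 (vnil Nat)) (vnil (Vec Nat 1))))
type:
  Eq (Vec (Vec Nat 1) 2) (vcons (Vec Nat 1) 1 (vcons Nat 0 1 (vnil Nat)) (vcons (Vec Nat 1) 0 (vcons Nat 0 0 (vnil Nat)) (vnil (Vec Nat 1)))) (vcons (Vec Nat 1) 1 (vcons Nat 0 1 (vnil Nat)) (vcons (Vec Nat 1) 0 (vcons Nat 0 0 (vnil Nat)) (vnil (Vec Nat 1))))


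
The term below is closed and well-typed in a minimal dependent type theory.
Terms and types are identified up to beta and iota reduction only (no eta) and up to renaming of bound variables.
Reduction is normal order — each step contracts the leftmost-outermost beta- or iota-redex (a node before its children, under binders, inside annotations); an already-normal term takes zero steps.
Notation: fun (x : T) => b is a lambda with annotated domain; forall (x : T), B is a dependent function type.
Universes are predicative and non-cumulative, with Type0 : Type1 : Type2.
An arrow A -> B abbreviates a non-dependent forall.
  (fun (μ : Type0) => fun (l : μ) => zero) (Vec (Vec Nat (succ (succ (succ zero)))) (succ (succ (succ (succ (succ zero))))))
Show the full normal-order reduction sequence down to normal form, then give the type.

normal-order reduction sequence:
  (fun (μ : Type0) => fun (l : μ) => zero) (Vec (Vec Nat (succ (succ (succ zero)))) (succ (succ (succ (succ (succ zero))))))
  ~> fun (μ : Vec (Vec Nat (succ (succ (succ zero)))) (succ (succ (succ (succ (succ zero)))))) => zero
the term's type:
  Vec (Vec Nat (succ (succ (succ zero)))) (succ (succ (succ (succ (succ zero))))) -> Nat


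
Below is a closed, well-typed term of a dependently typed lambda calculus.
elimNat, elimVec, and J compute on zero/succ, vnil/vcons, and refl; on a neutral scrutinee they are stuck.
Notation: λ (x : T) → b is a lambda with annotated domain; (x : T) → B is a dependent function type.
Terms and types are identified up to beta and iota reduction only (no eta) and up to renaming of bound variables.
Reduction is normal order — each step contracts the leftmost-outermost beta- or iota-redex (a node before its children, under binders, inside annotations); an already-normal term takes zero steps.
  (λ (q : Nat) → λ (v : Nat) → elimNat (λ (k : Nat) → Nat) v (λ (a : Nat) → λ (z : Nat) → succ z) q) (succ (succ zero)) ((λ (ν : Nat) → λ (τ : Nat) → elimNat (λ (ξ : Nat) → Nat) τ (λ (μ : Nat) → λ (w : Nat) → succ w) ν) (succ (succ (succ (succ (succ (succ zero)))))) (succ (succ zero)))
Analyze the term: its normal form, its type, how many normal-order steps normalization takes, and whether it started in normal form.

reduced normal form:
  succ (succ (succ (succ (succ (succ (succ (succ (succ (succ zero)))))))))
the term's type:
  Nat
normal-order step count: 30
started in normal form: no
first contracted redex: a beta-redex


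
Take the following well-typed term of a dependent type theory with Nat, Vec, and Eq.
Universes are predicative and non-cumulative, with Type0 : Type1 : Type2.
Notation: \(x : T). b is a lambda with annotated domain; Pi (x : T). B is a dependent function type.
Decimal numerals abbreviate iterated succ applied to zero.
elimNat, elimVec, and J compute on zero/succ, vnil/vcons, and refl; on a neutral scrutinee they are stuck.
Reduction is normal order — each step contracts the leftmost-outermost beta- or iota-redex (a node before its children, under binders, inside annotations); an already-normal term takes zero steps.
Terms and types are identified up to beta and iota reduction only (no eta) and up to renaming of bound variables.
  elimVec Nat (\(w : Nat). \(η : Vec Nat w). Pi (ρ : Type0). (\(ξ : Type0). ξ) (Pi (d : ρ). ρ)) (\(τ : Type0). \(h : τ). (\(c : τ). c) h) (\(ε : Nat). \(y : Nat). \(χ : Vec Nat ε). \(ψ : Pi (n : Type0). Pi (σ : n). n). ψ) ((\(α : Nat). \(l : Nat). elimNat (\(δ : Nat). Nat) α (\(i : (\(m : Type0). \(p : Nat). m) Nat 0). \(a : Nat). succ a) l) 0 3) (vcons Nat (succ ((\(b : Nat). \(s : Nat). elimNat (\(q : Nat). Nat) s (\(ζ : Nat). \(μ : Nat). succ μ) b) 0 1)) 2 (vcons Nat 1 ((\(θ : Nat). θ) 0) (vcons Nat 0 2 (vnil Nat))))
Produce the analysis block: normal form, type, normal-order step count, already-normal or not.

normal form:
  \(w : Type0). \(η : w). η
type:
  Pi (w : Type0). Pi (η : w). w
reduction steps (normal order): 17
started in normal form: no
first redex: an elimVec iota-redex


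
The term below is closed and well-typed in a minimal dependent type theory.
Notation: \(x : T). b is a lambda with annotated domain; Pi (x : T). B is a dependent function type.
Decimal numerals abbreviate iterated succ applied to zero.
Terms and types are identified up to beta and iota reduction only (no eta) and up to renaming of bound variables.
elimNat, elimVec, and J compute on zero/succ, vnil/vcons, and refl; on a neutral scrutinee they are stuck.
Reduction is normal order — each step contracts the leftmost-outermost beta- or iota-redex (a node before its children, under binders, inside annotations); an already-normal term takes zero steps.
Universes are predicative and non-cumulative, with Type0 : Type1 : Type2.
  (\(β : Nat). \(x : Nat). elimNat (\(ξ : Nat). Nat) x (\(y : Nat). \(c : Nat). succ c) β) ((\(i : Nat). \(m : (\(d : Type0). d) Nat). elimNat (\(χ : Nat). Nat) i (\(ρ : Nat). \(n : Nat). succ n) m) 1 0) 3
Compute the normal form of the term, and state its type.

normal form:
  4
the term's type:
  Nat
observation: the term reaches its normal form after 9 normal-order steps.


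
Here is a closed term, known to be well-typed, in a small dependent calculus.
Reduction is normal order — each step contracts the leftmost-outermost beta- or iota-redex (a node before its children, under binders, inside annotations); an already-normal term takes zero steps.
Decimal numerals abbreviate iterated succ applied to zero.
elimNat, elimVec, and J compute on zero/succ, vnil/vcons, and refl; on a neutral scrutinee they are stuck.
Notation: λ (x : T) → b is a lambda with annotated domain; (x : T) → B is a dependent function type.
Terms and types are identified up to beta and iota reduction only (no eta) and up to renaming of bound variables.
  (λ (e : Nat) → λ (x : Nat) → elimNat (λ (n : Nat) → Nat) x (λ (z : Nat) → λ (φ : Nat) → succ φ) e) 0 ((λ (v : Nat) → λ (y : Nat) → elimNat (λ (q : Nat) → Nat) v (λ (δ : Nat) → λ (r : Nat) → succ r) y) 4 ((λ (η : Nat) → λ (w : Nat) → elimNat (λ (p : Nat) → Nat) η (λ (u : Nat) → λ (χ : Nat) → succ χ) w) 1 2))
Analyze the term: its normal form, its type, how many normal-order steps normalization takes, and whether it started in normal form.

reduced normal form:
  7
the term's type:
  Nat
normal-order step count: 24
started in normal form: no
first contracted redex: a beta-redex


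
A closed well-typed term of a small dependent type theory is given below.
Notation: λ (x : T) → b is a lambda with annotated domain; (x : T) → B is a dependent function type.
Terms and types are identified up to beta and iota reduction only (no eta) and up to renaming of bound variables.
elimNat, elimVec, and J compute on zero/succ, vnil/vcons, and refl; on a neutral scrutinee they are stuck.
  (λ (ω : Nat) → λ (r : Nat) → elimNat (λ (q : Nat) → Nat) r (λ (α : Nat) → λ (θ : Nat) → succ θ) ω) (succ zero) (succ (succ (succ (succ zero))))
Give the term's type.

type:
  Nat


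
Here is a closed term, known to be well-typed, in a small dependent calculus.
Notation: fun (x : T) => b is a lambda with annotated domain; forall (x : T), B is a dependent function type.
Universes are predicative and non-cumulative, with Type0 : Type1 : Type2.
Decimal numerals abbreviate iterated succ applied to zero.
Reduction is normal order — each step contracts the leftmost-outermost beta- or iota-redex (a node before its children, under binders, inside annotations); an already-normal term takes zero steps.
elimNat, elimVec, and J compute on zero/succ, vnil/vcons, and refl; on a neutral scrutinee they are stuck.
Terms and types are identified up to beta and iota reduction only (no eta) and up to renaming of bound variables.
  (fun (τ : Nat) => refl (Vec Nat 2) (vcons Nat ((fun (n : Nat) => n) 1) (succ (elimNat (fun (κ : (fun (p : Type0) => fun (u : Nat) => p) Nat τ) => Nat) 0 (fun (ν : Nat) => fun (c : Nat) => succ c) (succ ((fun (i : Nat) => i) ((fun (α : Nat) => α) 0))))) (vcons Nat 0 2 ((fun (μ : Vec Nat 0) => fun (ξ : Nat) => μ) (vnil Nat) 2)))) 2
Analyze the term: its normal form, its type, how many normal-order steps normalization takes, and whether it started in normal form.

reduced normal form:
  refl (Vec Nat 2) (vcons Nat 1 2 (vcons Nat 0 2 (vnil Nat)))
the term's type:
  Eq (Vec Nat 2) (vcons Nat 1 2 (vcons Nat 0 2 (vnil Nat))) (vcons Nat 1 2 (vcons Nat 0 2 (vnil Nat)))
reduction steps (normal order): 12
started in normal form: no
first contracted redex: a beta-redex


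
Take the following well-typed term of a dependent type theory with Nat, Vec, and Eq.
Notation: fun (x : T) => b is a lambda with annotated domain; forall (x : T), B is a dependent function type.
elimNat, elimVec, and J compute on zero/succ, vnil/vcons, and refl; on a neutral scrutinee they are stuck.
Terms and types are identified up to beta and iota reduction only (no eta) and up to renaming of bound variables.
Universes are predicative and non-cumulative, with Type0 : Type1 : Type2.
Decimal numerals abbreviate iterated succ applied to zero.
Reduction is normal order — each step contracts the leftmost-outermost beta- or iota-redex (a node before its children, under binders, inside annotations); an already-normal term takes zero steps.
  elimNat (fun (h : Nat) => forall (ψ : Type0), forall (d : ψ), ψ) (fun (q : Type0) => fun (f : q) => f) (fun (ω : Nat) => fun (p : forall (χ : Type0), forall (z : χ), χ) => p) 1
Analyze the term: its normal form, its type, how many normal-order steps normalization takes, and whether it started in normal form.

reduced normal form:
  fun (h : Type0) => fun (ψ : h) => ψ
inferred type:
  forall (h : Type0), forall (ψ : h), h
reduction steps (normal order): 4
term was already normal: no
first redex: an elimNat iota-redex


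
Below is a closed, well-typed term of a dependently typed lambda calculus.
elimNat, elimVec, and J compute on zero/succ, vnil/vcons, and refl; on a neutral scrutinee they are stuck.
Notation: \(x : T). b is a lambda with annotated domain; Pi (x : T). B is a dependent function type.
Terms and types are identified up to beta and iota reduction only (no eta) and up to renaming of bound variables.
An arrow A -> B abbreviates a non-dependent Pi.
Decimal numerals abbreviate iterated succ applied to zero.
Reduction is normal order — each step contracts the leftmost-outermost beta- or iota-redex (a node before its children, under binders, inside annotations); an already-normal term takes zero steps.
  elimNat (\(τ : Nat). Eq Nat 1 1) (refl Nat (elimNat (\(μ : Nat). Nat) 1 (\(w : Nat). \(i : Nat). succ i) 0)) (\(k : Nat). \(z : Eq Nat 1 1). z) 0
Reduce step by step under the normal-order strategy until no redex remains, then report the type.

reduction (normal order):
  elimNat (\(τ : Nat). Eq Nat 1 1) (refl Nat (elimNat (\(μ : Nat). Nat) 1 (\(w : Nat). \(i : Nat). succ i) 0)) (\(k : Nat). \(z : Eq Nat 1 1). z) 0
  ~> refl Nat (elimNat (\(τ : Nat). Nat) 1 (\(μ : Nat). \(w : Nat). succ w) 0)
  ~> refl Nat 1
inferred type:
  Eq Nat 1 1


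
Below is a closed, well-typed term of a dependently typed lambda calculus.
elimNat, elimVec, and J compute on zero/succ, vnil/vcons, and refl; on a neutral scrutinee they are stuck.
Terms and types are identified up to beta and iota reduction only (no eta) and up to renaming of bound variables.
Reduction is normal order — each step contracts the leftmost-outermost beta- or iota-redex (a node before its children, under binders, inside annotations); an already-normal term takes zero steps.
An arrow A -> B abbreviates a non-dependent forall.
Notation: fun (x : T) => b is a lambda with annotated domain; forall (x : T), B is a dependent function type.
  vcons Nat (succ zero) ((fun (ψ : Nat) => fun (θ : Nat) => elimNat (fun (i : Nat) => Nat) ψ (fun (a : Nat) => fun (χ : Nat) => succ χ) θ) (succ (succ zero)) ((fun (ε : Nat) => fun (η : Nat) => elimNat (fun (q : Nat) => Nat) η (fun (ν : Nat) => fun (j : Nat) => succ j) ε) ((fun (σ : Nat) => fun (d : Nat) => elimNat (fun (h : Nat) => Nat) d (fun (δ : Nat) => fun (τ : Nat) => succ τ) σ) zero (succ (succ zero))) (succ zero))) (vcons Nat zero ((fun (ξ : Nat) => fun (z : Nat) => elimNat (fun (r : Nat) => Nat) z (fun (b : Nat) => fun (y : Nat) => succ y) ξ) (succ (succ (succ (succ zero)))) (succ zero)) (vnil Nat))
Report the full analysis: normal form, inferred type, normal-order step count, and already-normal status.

resulting normal form:
  vcons Nat (succ zero) (succ (succ (succ (succ (succ zero))))) (vcons Nat zero (succ (succ (succ (succ (succ zero))))) (vnil Nat))
the term's type:
  Vec Nat (succ (succ zero))
reduction steps (normal order): 39
term was already normal: no
first redex: a beta-redex


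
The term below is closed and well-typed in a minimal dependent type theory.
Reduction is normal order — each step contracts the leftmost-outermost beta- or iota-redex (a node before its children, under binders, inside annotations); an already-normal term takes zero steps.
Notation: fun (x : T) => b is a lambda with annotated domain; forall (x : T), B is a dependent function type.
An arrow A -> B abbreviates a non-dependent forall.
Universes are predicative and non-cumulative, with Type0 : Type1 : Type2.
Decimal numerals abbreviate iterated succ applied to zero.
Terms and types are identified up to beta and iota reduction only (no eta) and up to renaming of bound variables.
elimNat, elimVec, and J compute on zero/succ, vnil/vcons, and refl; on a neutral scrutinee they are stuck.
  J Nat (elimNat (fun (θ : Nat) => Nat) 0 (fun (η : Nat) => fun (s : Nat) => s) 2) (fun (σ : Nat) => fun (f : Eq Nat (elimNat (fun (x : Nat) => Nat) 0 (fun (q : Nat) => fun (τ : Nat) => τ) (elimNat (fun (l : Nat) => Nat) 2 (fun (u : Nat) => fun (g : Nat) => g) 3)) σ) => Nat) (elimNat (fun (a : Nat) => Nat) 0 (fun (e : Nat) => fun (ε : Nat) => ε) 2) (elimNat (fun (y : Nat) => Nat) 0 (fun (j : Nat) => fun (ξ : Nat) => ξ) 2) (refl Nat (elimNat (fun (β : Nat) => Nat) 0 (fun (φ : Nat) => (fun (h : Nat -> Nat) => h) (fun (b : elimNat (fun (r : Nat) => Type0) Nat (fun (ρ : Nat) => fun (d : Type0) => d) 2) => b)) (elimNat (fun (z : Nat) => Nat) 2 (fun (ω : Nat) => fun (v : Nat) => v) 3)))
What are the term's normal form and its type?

resulting normal form:
  0
inferred type:
  Nat
observation: the term reaches its normal form after 8 normal-order steps.


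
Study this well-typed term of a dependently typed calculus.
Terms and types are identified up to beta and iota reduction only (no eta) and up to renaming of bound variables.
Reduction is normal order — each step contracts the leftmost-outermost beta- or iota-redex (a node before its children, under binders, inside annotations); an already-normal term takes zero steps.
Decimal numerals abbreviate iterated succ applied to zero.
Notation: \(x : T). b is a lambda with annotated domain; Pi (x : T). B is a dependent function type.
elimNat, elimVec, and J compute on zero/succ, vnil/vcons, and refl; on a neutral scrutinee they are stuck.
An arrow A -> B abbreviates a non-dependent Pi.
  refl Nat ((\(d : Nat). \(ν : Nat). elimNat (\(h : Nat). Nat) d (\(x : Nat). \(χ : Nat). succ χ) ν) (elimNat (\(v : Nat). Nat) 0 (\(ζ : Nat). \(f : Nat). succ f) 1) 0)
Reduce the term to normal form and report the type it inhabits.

resulting normal form:
  refl Nat 1
type:
  Eq Nat 1 1


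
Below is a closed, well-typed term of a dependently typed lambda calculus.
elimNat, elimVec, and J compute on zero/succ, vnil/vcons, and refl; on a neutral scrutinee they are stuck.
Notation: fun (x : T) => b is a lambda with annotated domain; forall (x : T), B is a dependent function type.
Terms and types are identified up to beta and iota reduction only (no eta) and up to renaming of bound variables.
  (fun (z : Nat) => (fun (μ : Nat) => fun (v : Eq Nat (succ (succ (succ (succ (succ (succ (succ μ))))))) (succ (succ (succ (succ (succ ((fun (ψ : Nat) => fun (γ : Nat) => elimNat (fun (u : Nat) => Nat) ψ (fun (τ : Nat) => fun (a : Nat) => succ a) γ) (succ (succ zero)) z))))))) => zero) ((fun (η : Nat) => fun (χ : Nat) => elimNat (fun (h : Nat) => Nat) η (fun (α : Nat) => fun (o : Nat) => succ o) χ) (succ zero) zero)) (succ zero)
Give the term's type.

the term's type:
  forall (z : Eq Nat (succ (succ (succ (succ (succ (succ (succ (succ zero)))))))) (succ (succ (succ (succ (succ (succ (succ (succ zero))))))))), Nat


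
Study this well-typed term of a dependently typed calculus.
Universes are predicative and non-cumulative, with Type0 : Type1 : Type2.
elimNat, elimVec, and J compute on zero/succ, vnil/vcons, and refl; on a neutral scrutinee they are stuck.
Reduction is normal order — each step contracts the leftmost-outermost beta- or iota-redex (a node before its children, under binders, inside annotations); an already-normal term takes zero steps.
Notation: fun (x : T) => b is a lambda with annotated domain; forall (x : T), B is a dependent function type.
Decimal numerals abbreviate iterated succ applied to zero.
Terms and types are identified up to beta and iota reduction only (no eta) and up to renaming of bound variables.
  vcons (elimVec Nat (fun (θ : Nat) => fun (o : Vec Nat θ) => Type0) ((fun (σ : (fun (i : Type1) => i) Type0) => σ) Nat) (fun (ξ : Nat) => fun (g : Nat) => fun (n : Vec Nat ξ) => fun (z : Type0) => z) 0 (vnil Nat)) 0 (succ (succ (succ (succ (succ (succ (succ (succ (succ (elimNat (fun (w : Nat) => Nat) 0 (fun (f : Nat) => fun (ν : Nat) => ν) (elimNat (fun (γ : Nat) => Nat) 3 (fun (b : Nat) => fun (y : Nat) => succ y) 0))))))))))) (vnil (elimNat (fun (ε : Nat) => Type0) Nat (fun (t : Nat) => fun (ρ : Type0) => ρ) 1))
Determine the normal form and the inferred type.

resulting normal form:
  vcons Nat 0 9 (vnil Nat)
the term's type:
  Vec Nat 1
observation: normalization takes exactly 17 steps under the normal-order strategy.


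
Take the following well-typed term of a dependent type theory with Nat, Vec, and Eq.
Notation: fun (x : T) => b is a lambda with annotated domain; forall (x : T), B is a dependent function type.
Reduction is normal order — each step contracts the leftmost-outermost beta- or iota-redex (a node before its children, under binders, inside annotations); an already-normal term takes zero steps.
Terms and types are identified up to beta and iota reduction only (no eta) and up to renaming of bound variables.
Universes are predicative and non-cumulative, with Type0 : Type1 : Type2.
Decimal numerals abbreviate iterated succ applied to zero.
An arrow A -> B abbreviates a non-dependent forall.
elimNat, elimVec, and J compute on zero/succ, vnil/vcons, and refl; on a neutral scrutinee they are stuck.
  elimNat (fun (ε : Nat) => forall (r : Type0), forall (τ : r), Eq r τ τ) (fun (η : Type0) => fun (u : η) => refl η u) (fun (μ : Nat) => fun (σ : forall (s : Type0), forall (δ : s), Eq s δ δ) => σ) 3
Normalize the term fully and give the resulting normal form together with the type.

reduced normal form:
  fun (ε : Type0) => fun (r : ε) => refl ε r
type:
  forall (ε : Type0), forall (r : ε), Eq ε r r
observation: 10 normal-order steps normalize the term, beginning with an elimNat iota-redex.


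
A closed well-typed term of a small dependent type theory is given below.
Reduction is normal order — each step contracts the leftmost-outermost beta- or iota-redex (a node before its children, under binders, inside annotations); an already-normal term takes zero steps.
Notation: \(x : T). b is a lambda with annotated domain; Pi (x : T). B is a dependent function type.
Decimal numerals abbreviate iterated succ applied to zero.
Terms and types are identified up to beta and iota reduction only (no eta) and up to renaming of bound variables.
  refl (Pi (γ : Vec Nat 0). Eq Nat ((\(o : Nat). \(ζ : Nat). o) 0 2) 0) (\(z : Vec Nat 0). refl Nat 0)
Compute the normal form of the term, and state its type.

reduced normal form:
  refl (Pi (γ : Vec Nat 0). Eq Nat 0 0) (\(o : Vec Nat 0). refl Nat 0)
the term's type:
  Eq (Pi (γ : Vec Nat 0). Eq Nat 0 0) (\(o : Vec Nat 0). refl Nat 0) (\(ζ : Vec Nat 0). refl Nat 0)


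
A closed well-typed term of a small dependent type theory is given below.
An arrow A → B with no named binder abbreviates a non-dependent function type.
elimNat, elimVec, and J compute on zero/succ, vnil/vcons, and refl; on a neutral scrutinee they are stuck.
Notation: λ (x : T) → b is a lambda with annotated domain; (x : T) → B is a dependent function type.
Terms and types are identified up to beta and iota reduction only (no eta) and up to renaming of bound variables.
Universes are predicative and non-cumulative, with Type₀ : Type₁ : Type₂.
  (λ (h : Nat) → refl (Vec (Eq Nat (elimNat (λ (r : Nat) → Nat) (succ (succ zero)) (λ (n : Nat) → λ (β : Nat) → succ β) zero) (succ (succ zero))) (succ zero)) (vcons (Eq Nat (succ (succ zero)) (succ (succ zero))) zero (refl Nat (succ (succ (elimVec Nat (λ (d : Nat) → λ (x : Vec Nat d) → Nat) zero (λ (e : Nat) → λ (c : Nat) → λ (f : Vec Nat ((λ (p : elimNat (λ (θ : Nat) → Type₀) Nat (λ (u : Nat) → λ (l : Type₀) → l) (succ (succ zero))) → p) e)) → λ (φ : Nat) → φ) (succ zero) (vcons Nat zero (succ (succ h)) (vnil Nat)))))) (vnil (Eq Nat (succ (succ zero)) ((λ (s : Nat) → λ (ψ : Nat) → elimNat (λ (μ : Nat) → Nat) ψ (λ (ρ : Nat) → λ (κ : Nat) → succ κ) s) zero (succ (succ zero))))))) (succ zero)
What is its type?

the term's type:
  Eq (Vec (Eq Nat (succ (succ zero)) (succ (succ zero))) (succ zero)) (vcons (Eq Nat (succ (succ zero)) (succ (succ zero))) zero (refl Nat (succ (succ zero))) (vnil (Eq Nat (succ (succ zero)) (succ (succ zero))))) (vcons (Eq Nat (succ (succ zero)) (succ (succ zero))) zero (refl Nat (succ (succ zero))) (vnil (Eq Nat (succ (succ zero)) (succ (succ zero)))))


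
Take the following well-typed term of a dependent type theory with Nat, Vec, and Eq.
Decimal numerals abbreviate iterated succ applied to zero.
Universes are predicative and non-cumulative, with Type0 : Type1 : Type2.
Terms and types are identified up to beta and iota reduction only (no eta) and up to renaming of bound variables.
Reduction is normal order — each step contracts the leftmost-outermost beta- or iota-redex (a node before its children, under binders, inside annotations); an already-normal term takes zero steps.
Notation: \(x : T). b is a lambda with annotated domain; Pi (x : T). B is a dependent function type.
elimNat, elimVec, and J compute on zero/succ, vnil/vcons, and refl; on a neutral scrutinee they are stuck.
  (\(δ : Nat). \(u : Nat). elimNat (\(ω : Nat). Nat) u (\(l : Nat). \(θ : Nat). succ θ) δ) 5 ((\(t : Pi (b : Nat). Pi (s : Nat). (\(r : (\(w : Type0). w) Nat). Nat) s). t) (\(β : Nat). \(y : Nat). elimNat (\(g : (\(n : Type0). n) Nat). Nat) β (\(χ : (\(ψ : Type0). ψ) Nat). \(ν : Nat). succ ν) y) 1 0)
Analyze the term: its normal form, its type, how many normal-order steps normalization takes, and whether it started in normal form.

normal form:
  6
the term's type:
  Nat
reduction steps (normal order): 22
term was already normal: no
first redex: a beta-redex
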